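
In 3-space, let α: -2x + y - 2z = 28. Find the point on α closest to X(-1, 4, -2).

Foot = X − λn with λ = (n·X − d)/|n|² = (10 − 28)/9 = -2.
Foot = (-1, 4, -2) − (-2)·(-2, 1, -2) = (-5, 6, -6).

(-5, 6, -6)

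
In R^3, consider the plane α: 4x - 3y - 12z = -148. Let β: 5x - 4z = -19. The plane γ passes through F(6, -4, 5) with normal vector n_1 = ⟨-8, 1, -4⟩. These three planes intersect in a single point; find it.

γ: n_1·r = n_1·F gives -8x + y - 4z = -72.
Solving the 3×3 linear system 4x - 3y - 12z = -148, 5x - 4z = -19, -8x + y - 4z = -72 (e.g. by elimination or Cramer's rule, determinant = -200) gives (5, 12, 11).

(5, 12, 11)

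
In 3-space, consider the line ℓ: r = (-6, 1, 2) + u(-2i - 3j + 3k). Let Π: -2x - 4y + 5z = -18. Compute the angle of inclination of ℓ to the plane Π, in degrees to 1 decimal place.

80.1

sin θ = |n·v| / (|n||v|) = |31| / (√45 · √22) = 0.98524.
θ ≈ 80.1°.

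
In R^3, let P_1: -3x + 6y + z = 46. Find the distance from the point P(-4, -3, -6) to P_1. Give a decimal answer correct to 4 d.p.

8.5516

n·P − d = (-3)·(-4) + (6)·(-3) + (1)·(-6) − 46 = -58; |n| = √46.
Distance = |-58| / √46 = 58/√46 ≈ 8.5516.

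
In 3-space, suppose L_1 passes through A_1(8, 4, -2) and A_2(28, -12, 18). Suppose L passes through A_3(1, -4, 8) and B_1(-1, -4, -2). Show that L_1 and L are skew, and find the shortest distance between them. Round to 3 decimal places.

11.902

A direction vector for L_1 is A_2 − A_1 = (20, -16, 20).
A direction vector for L is B_1 − A_3 = (-2, 0, -10).
Common perpendicular direction n = (20, -16, 20) × (-2, 0, -10) = (160, 160, -32).
With w = (1, -4, 8) − (8, 4, -2) = (-7, -8, 10), w · n = -2720.
Since n ≠ 0 the lines are not parallel, and w · n = -2720 ≠ 0 so they do not intersect; hence they are skew.
Distance = |w · n| / |n| = |-2720| / √52224 ≈ 11.902.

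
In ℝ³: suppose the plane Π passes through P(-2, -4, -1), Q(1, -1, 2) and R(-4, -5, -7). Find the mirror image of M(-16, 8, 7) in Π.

PQ = (3, 3, 3), PR = (-2, -1, -6); a normal to Π is PQ × PR = (-15, 12, 3).
Using P: Π has equation -15x + 12y + 3z = -21.
λ = (n·M − d)/|n|² = (357 − (-21))/378 = 1.
Reflection = M − 2λn = (-16, 8, 7) − 2·(-15, 12, 3) = (14, -16, 1).

(14, -16, 1)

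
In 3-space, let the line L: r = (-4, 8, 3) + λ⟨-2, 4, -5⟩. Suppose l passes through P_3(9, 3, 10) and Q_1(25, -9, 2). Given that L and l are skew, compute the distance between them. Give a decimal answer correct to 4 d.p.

7.1731

A direction vector for l is Q_1 − P_3 = (16, -12, -8).
Common perpendicular direction n = (-2, 4, -5) × (16, -12, -8) = (-92, -96, -40).
With w = (9, 3, 10) − (-4, 8, 3) = (13, -5, 7), w · n = -996.
Distance = |w · n| / |n| = |-996| / √19280 ≈ 7.1731.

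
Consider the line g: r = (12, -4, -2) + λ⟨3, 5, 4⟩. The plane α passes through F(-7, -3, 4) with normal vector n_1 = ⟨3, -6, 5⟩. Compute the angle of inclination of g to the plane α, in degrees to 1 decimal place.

1.0

α: n_1·r = n_1·F gives 3x - 6y + 5z = 17.
sin θ = |n·v| / (|n||v|) = |-1| / (√70 · √50) = 0.01690.
θ ≈ 1.0°.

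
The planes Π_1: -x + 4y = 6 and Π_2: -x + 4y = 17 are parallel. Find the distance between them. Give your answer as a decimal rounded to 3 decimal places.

2.668

Same normal n = (-1, 4, 0) with |n| = √17; distance = |6 − 17| / |n| = 11/√17 ≈ 2.668.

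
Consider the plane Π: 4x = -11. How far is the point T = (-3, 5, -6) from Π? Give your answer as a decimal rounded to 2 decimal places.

0.25

n·T − d = (4)·(-3) + (0)·(5) + (0)·(-6) − (-11) = -1; |n| = √16.
Distance = |-1| / √16 = 1/√16 ≈ 0.25.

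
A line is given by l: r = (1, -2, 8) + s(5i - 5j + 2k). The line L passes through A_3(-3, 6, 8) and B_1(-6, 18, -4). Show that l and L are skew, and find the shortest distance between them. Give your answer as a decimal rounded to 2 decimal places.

3.65

A direction vector for L is B_1 − A_3 = (-3, 12, -12).
Common perpendicular direction n = (5, -5, 2) × (-3, 12, -12) = (36, 54, 45).
With w = (-3, 6, 8) − (1, -2, 8) = (-4, 8, 0), w · n = 288.
Since n ≠ 0 the lines are not parallel, and w · n = 288 ≠ 0 so they do not intersect; hence they are skew.
Distance = |w · n| / |n| = |288| / √6237 ≈ 3.65.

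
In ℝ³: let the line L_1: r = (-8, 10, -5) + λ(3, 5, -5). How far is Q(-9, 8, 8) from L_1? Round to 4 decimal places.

8.4191

Taking (-8, 10, -5) on L_1 with direction v = (3, 5, -5): w = Q − (-8, 10, -5) = (-1, -2, 13), and w × v = (-55, 34, 1).
Distance = |w × v| / |v| = √4182 / √59 ≈ 8.4191.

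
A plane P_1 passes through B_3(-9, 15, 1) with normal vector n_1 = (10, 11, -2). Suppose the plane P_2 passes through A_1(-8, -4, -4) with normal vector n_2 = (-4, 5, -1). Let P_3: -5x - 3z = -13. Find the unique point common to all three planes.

(2, 5, 1)

P_1: n_1·r = n_1·B_3 gives 10x + 11y - 2z = 73.
P_2: n_2·r = n_2·A_1 gives -4x + 5y - z = 16.
Solving the 3×3 linear system 10x + 11y - 2z = 73, -4x + 5y - z = 16, -5x - 3z = -13 (e.g. by elimination or Cramer's rule, determinant = -277) gives (2, 5, 1).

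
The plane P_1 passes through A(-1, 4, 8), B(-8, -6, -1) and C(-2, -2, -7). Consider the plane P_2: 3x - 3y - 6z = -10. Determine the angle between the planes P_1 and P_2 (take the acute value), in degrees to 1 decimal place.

AB = (-7, -10, -9), AC = (-1, -6, -15); a normal to P_1 is AB × AC = (96, -96, 32).
Using A: P_1 has equation 96x - 96y + 32z = -224.
cos θ = |n₁·n₂| / (|n₁||n₂|) = |384| / (√19456 · √54).
θ = arccos(0.37463) ≈ 68.0°.

68.0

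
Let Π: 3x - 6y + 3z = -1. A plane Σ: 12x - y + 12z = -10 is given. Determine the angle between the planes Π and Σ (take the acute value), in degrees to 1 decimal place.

51.4

cos θ = |n₁·n₂| / (|n₁||n₂|) = |78| / (√54 · √289).
θ = arccos(0.62438) ≈ 51.4°.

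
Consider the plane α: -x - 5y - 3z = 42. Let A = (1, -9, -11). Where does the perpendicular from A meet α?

(2, -4, -8)

Foot = A − λn with λ = (n·A − d)/|n|² = (77 − 42)/35 = 1.
Foot = (1, -9, -11) − 1·(-1, -5, -3) = (2, -4, -8).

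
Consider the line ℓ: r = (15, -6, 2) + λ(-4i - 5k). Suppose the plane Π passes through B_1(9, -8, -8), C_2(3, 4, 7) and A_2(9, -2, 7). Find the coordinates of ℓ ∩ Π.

B_1C_2 = (-6, 12, 15), B_1A_2 = (0, 6, 15); a normal to Π is B_1C_2 × B_1A_2 = (90, 90, -36).
Using B_1: Π has equation 90x + 90y - 36z = 378.
Substitute r = (15, -6, 2) + t(-4, 0, -5) into the plane: 738 + (-180)t = 378, so t = 2.
Intersection: (15, -6, 2) + 2·(-4, 0, -5) = (7, -6, -8).

(7, -6, -8)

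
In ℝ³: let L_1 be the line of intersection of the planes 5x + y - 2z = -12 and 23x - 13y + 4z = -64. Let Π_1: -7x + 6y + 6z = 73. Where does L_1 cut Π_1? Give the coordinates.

Direction of L_1: (5, 1, -2) × (23, -13, 4) = (-22, -66, -88).
A point on L_1: solving the two plane equations with x = 3 gives (3, 17, 22).
Substitute r = (3, 17, 22) + t(-22, -66, -88) into the plane: 213 + (-770)t = 73, so t = 2/11.
Intersection: (3, 17, 22) + (2/11)·(-22, -66, -88) = (-1, 5, 6).

(-1, 5, 6)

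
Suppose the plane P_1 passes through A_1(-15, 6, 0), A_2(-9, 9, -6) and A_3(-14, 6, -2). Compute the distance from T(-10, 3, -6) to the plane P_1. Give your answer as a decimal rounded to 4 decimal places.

3.3333

A_1A_2 = (6, 3, -6), A_1A_3 = (1, 0, -2); a normal to P_1 is A_1A_2 × A_1A_3 = (-6, 6, -3).
Using A_1: P_1 has equation -6x + 6y - 3z = 126.
n·T − d = (-6)·(-10) + (6)·(3) + (-3)·(-6) − 126 = -30; |n| = √81.
Distance = |-30| / √81 = 30/√81 ≈ 3.3333.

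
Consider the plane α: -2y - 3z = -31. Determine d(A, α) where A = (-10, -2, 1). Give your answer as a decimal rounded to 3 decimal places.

n·A − d = (0)·(-10) + (-2)·(-2) + (-3)·(1) − (-31) = 32; |n| = √13.
Distance = |32| / √13 = 32/√13 ≈ 8.875.

8.875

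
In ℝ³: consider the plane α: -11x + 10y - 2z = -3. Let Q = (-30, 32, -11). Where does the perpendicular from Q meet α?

(3, 2, -5)

Foot = Q − λn with λ = (n·Q − d)/|n|² = (672 − (-3))/225 = 3.
Foot = (-30, 32, -11) − 3·(-11, 10, -2) = (3, 2, -5).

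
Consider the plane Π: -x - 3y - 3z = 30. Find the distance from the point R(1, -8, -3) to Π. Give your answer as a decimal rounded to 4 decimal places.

n·R − d = (-1)·(1) + (-3)·(-8) + (-3)·(-3) − 30 = 2; |n| = √19.
Distance = |2| / √19 = 2/√19 ≈ 0.4588.

0.4588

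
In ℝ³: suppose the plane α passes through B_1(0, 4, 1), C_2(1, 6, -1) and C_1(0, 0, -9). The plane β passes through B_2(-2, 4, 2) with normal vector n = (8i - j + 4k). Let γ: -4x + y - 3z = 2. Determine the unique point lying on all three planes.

B_1C_2 = (1, 2, -2), B_1C_1 = (0, -4, -10); a normal to α is B_1C_2 × B_1C_1 = (-28, 10, -4).
Using B_1: α has equation -28x + 10y - 4z = 36.
β: n·r = n·B_2 gives 8x - y + 4z = -12.
Solving the 3×3 linear system -28x + 10y - 4z = 36, 8x - y + 4z = -12, -4x + y - 3z = 2 (e.g. by elimination or Cramer's rule, determinant = 92) gives (-3, -4, 2).

(-3, -4, 2)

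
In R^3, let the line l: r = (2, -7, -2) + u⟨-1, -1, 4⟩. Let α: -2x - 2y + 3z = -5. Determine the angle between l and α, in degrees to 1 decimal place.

66.2

sin θ = |n·v| / (|n||v|) = |16| / (√17 · √18) = 0.91466.
θ ≈ 66.2°.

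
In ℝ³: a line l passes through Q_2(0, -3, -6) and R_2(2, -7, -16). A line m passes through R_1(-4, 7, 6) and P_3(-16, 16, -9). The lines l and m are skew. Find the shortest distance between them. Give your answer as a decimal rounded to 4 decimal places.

A direction vector for l is R_2 − Q_2 = (2, -4, -10).
A direction vector for m is P_3 − R_1 = (-12, 9, -15).
Common perpendicular direction n = (2, -4, -10) × (-12, 9, -15) = (150, 150, -30).
With w = (-4, 7, 6) − (0, -3, -6) = (-4, 10, 12), w · n = 540.
Distance = |w · n| / |n| = |540| / √45900 ≈ 2.5205.

2.5205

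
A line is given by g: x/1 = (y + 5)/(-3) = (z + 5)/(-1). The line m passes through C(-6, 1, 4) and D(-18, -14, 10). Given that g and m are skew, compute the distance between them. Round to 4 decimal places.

3.6860

g has direction (1, -3, -1) through (0, -5, -5).
A direction vector for m is D − C = (-12, -15, 6).
Common perpendicular direction n = (1, -3, -1) × (-12, -15, 6) = (-33, 6, -51).
With w = (-6, 1, 4) − (0, -5, -5) = (-6, 6, 9), w · n = -225.
Distance = |w · n| / |n| = |-225| / √3726 ≈ 3.6860.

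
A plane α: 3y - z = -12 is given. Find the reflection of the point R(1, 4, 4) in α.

(1, -8, 8)

λ = (n·R − d)/|n|² = (8 − (-12))/10 = 2.
Reflection = R − 2λn = (1, 4, 4) − 4·(0, 3, -1) = (1, -8, 8).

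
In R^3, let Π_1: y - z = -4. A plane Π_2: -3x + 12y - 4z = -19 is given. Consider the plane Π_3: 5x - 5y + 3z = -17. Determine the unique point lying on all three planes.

(-7, -3, 1)

Solving the 3×3 linear system y - z = -4, -3x + 12y - 4z = -19, 5x - 5y + 3z = -17 (e.g. by elimination or Cramer's rule, determinant = 34) gives (-7, -3, 1).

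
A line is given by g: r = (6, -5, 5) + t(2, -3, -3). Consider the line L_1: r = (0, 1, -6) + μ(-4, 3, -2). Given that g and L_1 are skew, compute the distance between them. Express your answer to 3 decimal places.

3.167

Common perpendicular direction n = (2, -3, -3) × (-4, 3, -2) = (15, 16, -6).
With w = (0, 1, -6) − (6, -5, 5) = (-6, 6, -11), w · n = 72.
Distance = |w · n| / |n| = |72| / √517 ≈ 3.167.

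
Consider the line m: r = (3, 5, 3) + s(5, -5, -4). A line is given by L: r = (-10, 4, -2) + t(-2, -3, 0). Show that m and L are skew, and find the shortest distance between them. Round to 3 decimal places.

Common perpendicular direction n = (5, -5, -4) × (-2, -3, 0) = (-12, 8, -25).
With w = (-10, 4, -2) − (3, 5, 3) = (-13, -1, -5), w · n = 273.
Since n ≠ 0 the lines are not parallel, and w · n = 273 ≠ 0 so they do not intersect; hence they are skew.
Distance = |w · n| / |n| = |273| / √833 ≈ 9.459.

9.459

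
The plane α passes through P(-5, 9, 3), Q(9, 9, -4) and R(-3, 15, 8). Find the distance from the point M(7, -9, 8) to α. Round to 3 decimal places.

19.333

PQ = (14, 0, -7), PR = (2, 6, 5); a normal to α is PQ × PR = (42, -84, 84).
Using P: α has equation 42x - 84y + 84z = -714.
n·M − d = (42)·(7) + (-84)·(-9) + (84)·(8) − (-714) = 2436; |n| = √15876.
Distance = |2436| / √15876 = 2436/√15876 ≈ 19.333.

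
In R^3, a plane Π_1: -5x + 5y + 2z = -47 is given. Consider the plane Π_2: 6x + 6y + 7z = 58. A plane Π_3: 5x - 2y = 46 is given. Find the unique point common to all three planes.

Solving the 3×3 linear system -5x + 5y + 2z = -47, 6x + 6y + 7z = 58, 5x - 2y = 46 (e.g. by elimination or Cramer's rule, determinant = 21) gives (8, -3, 4).

(8, -3, 4)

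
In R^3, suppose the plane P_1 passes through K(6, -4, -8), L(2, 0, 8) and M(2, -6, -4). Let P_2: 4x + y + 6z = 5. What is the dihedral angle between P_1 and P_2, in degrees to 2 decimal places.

KL = (-4, 4, 16), KM = (-4, -2, 4); a normal to P_1 is KL × KM = (48, -48, 24).
Using K: P_1 has equation 48x - 48y + 24z = 288.
cos θ = |n₁·n₂| / (|n₁||n₂|) = |288| / (√5184 · √53).
θ = arccos(0.54944) ≈ 56.67°.

56.67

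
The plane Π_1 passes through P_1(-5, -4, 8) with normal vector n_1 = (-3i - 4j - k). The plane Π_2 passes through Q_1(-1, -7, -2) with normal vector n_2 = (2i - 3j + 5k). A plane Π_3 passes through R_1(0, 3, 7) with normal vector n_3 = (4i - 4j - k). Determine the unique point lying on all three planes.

(-6, -2, 3)

Π_1: n_1·r = n_1·P_1 gives -3x - 4y - z = 23.
Π_2: n_2·r = n_2·Q_1 gives 2x - 3y + 5z = 9.
Π_3: n_3·r = n_3·R_1 gives 4x - 4y - z = -19.
Solving the 3×3 linear system -3x - 4y - z = 23, 2x - 3y + 5z = 9, 4x - 4y - z = -19 (e.g. by elimination or Cramer's rule, determinant = -161) gives (-6, -2, 3).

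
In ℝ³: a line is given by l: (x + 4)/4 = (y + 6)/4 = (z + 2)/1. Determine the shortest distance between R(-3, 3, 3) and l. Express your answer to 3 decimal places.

l has direction (4, 4, 1) through (-4, -6, -2).
Taking (-4, -6, -2) on l with direction v = (4, 4, 1): w = R − (-4, -6, -2) = (1, 9, 5), and w × v = (-11, 19, -32).
Distance = |w × v| / |v| = √1506 / √33 ≈ 6.755.

6.755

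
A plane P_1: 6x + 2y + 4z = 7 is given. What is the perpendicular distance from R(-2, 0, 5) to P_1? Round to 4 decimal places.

0.1336

n·R − d = (6)·(-2) + (2)·(0) + (4)·(5) − 7 = 1; |n| = √56.
Distance = |1| / √56 = 1/√56 ≈ 0.1336.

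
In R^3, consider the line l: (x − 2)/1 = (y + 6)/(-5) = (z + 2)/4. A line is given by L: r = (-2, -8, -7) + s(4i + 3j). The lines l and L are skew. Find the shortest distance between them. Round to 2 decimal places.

3.25

l has direction (1, -5, 4) through (2, -6, -2).
Common perpendicular direction n = (1, -5, 4) × (4, 3, 0) = (-12, 16, 23).
With w = (-2, -8, -7) − (2, -6, -2) = (-4, -2, -5), w · n = -99.
Distance = |w · n| / |n| = |-99| / √929 ≈ 3.25.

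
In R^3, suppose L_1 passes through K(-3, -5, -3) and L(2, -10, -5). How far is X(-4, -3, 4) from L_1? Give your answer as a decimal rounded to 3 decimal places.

6.199

A direction vector for L_1 is L − K = (5, -5, -2).
Taking (-3, -5, -3) on L_1 with direction v = (5, -5, -2): w = X − (-3, -5, -3) = (-1, 2, 7), and w × v = (31, 33, -5).
Distance = |w × v| / |v| = √2075 / √54 ≈ 6.199.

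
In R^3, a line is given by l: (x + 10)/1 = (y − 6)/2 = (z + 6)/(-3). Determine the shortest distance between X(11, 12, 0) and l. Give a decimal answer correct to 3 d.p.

l has direction (1, 2, -3) through (-10, 6, -6).
Taking (-10, 6, -6) on l with direction v = (1, 2, -3): w = X − (-10, 6, -6) = (21, 6, 6), and w × v = (-30, 69, 36).
Distance = |w × v| / |v| = √6957 / √14 ≈ 22.292.

22.292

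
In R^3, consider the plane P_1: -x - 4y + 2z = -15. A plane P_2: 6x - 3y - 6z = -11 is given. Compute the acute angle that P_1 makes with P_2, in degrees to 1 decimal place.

cos θ = |n₁·n₂| / (|n₁||n₂|) = |-6| / (√21 · √81).
θ = arccos(0.14548) ≈ 81.6°.

81.6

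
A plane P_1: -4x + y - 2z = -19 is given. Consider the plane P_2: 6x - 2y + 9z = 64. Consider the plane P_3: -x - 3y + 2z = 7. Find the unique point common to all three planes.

(2, 1, 6)

Solving the 3×3 linear system -4x + y - 2z = -19, 6x - 2y + 9z = 64, -x - 3y + 2z = 7 (e.g. by elimination or Cramer's rule, determinant = -73) gives (2, 1, 6).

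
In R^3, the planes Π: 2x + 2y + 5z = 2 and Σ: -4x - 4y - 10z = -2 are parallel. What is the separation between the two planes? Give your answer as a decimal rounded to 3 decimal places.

0.174

Rescale Σ by 1/(-2): 2x + 2y + 5z = 1. Then distance = |2 − 1| / √33 ≈ 0.174.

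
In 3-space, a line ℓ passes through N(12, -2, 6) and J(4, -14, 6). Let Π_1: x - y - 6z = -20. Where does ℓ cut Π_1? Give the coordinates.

A direction vector for ℓ is J − N = (-8, -12, 0).
Substitute r = (12, -2, 6) + t(-8, -12, 0) into the plane: -22 + 4t = -20, so t = 1/2.
Intersection: (12, -2, 6) + (1/2)·(-8, -12, 0) = (8, -8, 6).

(8, -8, 6)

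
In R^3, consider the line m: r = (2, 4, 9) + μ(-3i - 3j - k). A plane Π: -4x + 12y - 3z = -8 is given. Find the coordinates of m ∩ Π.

(-1, 1, 8)

Substitute r = (2, 4, 9) + t(-3, -3, -1) into the plane: 13 + (-21)t = -8, so t = 1.
Intersection: (2, 4, 9) + 1·(-3, -3, -1) = (-1, 1, 8).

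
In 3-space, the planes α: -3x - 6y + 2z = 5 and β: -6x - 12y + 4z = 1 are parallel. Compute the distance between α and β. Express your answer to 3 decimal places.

Rescale β by 1/2: -3x - 6y + 2z = 1/2. Then distance = |5 − (1/2)| / √49 ≈ 0.643.

0.643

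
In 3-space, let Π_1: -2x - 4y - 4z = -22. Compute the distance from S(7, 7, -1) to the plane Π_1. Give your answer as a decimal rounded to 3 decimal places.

2.667

n·S − d = (-2)·(7) + (-4)·(7) + (-4)·(-1) − (-22) = -16; |n| = √36.
Distance = |-16| / √36 = 16/√36 ≈ 2.667.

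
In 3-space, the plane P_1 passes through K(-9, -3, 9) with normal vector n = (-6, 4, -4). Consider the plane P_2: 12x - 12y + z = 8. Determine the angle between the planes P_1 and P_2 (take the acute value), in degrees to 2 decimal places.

P_1: n·r = n·K gives -6x + 4y - 4z = 6.
cos θ = |n₁·n₂| / (|n₁||n₂|) = |-124| / (√68 · √289).
θ = arccos(0.88454) ≈ 27.80°.

27.80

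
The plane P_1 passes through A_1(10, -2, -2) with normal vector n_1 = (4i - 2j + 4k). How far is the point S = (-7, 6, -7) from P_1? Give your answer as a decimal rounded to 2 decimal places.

17.33

P_1: n_1·r = n_1·A_1 gives 4x - 2y + 4z = 36.
n·S − d = (4)·(-7) + (-2)·(6) + (4)·(-7) − 36 = -104; |n| = √36.
Distance = |-104| / √36 = 104/√36 ≈ 17.33.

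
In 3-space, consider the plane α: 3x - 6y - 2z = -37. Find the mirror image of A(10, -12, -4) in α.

λ = (n·A − d)/|n|² = (110 − (-37))/49 = 3.
Reflection = A − 2λn = (10, -12, -4) − 6·(3, -6, -2) = (-8, 24, 8).

(-8, 24, 8)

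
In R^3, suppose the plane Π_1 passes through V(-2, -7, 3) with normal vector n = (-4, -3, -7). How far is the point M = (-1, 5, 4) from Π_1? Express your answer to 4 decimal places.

Π_1: n·r = n·V gives -4x - 3y - 7z = 8.
n·M − d = (-4)·(-1) + (-3)·(5) + (-7)·(4) − 8 = -47; |n| = √74.
Distance = |-47| / √74 = 47/√74 ≈ 5.4636.

5.4636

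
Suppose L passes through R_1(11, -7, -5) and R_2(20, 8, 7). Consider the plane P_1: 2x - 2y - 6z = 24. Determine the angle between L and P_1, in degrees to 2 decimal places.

A direction vector for L is R_2 − R_1 = (9, 15, 12).
sin θ = |n·v| / (|n||v|) = |-84| / (√44 · √450) = 0.59696.
θ ≈ 36.65°.

36.65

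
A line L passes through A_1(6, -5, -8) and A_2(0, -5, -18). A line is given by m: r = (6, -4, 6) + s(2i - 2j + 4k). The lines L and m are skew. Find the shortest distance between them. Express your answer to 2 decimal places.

7.27

A direction vector for L is A_2 − A_1 = (-6, 0, -10).
Common perpendicular direction n = (-6, 0, -10) × (2, -2, 4) = (-20, 4, 12).
With w = (6, -4, 6) − (6, -5, -8) = (0, 1, 14), w · n = 172.
Distance = |w · n| / |n| = |172| / √560 ≈ 7.27.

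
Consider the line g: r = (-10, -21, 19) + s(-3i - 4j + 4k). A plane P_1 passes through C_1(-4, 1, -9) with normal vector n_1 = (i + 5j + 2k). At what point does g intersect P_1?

(2, -5, 3)

P_1: n_1·r = n_1·C_1 gives x + 5y + 2z = -17.
Substitute r = (-10, -21, 19) + t(-3, -4, 4) into the plane: -77 + (-15)t = -17, so t = -4.
Intersection: (-10, -21, 19) + (-4)·(-3, -4, 4) = (2, -5, 3).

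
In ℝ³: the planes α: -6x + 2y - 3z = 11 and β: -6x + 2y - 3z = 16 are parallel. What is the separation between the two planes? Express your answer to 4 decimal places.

0.7143

Same normal n = (-6, 2, -3) with |n| = √49; distance = |11 − 16| / |n| = 5/√49 ≈ 0.7143.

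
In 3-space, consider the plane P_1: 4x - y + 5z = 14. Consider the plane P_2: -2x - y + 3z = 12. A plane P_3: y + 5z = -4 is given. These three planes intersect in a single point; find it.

Solving the 3×3 linear system 4x - y + 5z = 14, -2x - y + 3z = 12, y + 5z = -4 (e.g. by elimination or Cramer's rule, determinant = -52) gives (0, -9, 1).

(0, -9, 1)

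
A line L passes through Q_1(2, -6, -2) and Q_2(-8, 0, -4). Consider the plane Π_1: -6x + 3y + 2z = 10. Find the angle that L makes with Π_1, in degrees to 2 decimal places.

A direction vector for L is Q_2 − Q_1 = (-10, 6, -2).
sin θ = |n·v| / (|n||v|) = |74| / (√49 · √140) = 0.89345.
θ ≈ 63.31°.

63.31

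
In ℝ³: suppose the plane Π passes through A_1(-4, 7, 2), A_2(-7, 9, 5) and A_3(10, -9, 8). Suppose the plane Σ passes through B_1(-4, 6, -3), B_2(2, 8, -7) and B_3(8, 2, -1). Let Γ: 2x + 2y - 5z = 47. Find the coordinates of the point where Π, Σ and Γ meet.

A_1A_2 = (-3, 2, 3), A_1A_3 = (14, -16, 6); a normal to Π is A_1A_2 × A_1A_3 = (60, 60, 20).
Using A_1: Π has equation 60x + 60y + 20z = 220.
B_1B_2 = (6, 2, -4), B_1B_3 = (12, -4, 2); a normal to Σ is B_1B_2 × B_1B_3 = (-12, -60, -48).
Using B_1: Σ has equation -12x - 60y - 48z = -168.
Solving the 3×3 linear system 60x + 60y + 20z = 220, -12x - 60y - 48z = -168, 2x + 2y - 5z = 47 (e.g. by elimination or Cramer's rule, determinant = 16320) gives (-3, 9, -7).

(-3, 9, -7)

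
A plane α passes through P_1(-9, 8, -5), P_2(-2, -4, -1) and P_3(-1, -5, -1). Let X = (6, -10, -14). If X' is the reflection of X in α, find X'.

(14, -2, -4)

P_1P_2 = (7, -12, 4), P_1P_3 = (8, -13, 4); a normal to α is P_1P_2 × P_1P_3 = (4, 4, 5).
Using P_1: α has equation 4x + 4y + 5z = -29.
λ = (n·X − d)/|n|² = (-86 − (-29))/57 = -1.
Reflection = X − 2λn = (6, -10, -14) − (-2)·(4, 4, 5) = (14, -2, -4).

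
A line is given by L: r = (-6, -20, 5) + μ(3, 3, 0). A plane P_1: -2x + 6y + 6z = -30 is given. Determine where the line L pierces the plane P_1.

Substitute r = (-6, -20, 5) + t(3, 3, 0) into the plane: -78 + 12t = -30, so t = 4.
Intersection: (-6, -20, 5) + 4·(3, 3, 0) = (6, -8, 5).

(6, -8, 5)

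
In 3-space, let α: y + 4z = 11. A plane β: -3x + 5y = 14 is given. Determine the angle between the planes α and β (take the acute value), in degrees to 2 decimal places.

78.00

cos θ = |n₁·n₂| / (|n₁||n₂|) = |5| / (√17 · √34).
θ = arccos(0.20797) ≈ 78.00°.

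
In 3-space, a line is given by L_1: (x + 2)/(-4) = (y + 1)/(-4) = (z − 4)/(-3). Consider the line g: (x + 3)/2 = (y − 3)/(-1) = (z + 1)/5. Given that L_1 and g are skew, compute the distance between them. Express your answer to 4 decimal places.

0.6445

L_1 has direction (-4, -4, -3) through (-2, -1, 4).
g has direction (2, -1, 5) through (-3, 3, -1).
Common perpendicular direction n = (-4, -4, -3) × (2, -1, 5) = (-23, 14, 12).
With w = (-3, 3, -1) − (-2, -1, 4) = (-1, 4, -5), w · n = 19.
Distance = |w · n| / |n| = |19| / √869 ≈ 0.6445.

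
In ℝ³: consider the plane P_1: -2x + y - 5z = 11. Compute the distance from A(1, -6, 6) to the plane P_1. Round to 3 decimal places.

8.946

n·A − d = (-2)·(1) + (1)·(-6) + (-5)·(6) − 11 = -49; |n| = √30.
Distance = |-49| / √30 = 49/√30 ≈ 8.946.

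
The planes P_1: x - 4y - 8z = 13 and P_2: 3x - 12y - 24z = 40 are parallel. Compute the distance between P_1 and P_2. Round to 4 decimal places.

0.0370

Rescale P_2 by 1/3: x - 4y - 8z = 40/3. Then distance = |13 − (40/3)| / √81 ≈ 0.0370.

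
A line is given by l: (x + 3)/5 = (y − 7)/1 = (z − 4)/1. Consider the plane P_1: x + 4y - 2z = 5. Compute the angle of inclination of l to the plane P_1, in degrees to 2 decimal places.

l has direction (5, 1, 1) through (-3, 7, 4).
sin θ = |n·v| / (|n||v|) = |7| / (√21 · √27) = 0.29397.
θ ≈ 17.10°.

17.10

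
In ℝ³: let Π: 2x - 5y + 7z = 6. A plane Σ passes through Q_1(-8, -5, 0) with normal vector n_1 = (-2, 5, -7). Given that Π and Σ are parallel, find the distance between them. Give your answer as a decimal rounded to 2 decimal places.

Σ: n_1·r = n_1·Q_1 gives -2x + 5y - 7z = -9.
Rescale Σ by 1/(-1): 2x - 5y + 7z = 9. Then distance = |6 − 9| / √78 ≈ 0.34.

0.34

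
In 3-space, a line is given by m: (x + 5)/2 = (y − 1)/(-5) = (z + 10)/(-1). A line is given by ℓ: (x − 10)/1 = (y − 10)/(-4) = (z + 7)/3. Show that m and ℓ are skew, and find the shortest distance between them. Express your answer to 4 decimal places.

m has direction (2, -5, -1) through (-5, 1, -10).
ℓ has direction (1, -4, 3) through (10, 10, -7).
Common perpendicular direction n = (2, -5, -1) × (1, -4, 3) = (-19, -7, -3).
With w = (10, 10, -7) − (-5, 1, -10) = (15, 9, 3), w · n = -357.
Since n ≠ 0 the lines are not parallel, and w · n = -357 ≠ 0 so they do not intersect; hence they are skew.
Distance = |w · n| / |n| = |-357| / √419 ≈ 17.4406.

17.4406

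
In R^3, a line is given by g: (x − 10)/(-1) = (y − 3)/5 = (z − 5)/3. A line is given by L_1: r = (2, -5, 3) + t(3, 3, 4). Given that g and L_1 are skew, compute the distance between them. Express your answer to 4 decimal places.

6.2956

g has direction (-1, 5, 3) through (10, 3, 5).
Common perpendicular direction n = (-1, 5, 3) × (3, 3, 4) = (11, 13, -18).
With w = (2, -5, 3) − (10, 3, 5) = (-8, -8, -2), w · n = -156.
Distance = |w · n| / |n| = |-156| / √614 ≈ 6.2956.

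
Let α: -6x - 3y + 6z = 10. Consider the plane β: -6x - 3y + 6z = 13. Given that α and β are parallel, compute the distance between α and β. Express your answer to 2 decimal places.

0.33

Same normal n = (-6, -3, 6) with |n| = √81; distance = |10 − 13| / |n| = 3/√81 ≈ 0.33.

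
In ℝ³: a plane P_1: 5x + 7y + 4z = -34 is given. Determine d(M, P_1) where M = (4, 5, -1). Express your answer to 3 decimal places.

8.960

n·M − d = (5)·(4) + (7)·(5) + (4)·(-1) − (-34) = 85; |n| = √90.
Distance = |85| / √90 = 85/√90 ≈ 8.960.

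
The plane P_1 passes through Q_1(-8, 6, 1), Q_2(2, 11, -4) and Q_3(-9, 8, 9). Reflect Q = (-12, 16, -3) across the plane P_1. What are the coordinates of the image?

Q_1Q_2 = (10, 5, -5), Q_1Q_3 = (-1, 2, 8); a normal to P_1 is Q_1Q_2 × Q_1Q_3 = (50, -75, 25).
Using Q_1: P_1 has equation 50x - 75y + 25z = -825.
λ = (n·Q − d)/|n|² = (-1875 − (-825))/8750 = -3/25.
Reflection = Q − 2λn = (-12, 16, -3) − (-6/25)·(50, -75, 25) = (0, -2, 3).

(0, -2, 3)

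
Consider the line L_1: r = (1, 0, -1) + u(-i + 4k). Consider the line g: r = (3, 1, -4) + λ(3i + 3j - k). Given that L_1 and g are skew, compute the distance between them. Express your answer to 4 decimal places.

Common perpendicular direction n = (-1, 0, 4) × (3, 3, -1) = (-12, 11, -3).
With w = (3, 1, -4) − (1, 0, -1) = (2, 1, -3), w · n = -4.
Distance = |w · n| / |n| = |-4| / √274 ≈ 0.2416.

0.2416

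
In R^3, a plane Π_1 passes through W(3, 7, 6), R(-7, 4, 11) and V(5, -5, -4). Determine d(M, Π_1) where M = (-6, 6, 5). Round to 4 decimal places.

4.7237

WR = (-10, -3, 5), WV = (2, -12, -10); a normal to Π_1 is WR × WV = (90, -90, 126).
Using W: Π_1 has equation 90x - 90y + 126z = 396.
n·M − d = (90)·(-6) + (-90)·(6) + (126)·(5) − 396 = -846; |n| = √32076.
Distance = |-846| / √32076 = 846/√32076 ≈ 4.7237.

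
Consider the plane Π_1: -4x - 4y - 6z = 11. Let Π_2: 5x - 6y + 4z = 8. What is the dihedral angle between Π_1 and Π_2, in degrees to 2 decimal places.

73.95

cos θ = |n₁·n₂| / (|n₁||n₂|) = |-20| / (√68 · √77).
θ = arccos(0.27639) ≈ 73.95°.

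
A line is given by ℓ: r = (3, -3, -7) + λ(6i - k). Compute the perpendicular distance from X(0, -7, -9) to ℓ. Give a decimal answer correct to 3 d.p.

Taking (3, -3, -7) on ℓ with direction v = (6, 0, -1): w = X − (3, -3, -7) = (-3, -4, -2), and w × v = (4, -15, 24).
Distance = |w × v| / |v| = √817 / √37 ≈ 4.699.

4.699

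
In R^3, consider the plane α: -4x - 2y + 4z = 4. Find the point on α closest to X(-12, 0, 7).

(-4, 4, -1)

Foot = X − λn with λ = (n·X − d)/|n|² = (76 − 4)/36 = 2.
Foot = (-12, 0, 7) − 2·(-4, -2, 4) = (-4, 4, -1).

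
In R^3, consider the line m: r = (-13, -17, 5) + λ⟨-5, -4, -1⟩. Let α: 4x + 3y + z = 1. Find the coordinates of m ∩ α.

Substitute r = (-13, -17, 5) + t(-5, -4, -1) into the plane: -98 + (-33)t = 1, so t = -3.
Intersection: (-13, -17, 5) + (-3)·(-5, -4, -1) = (2, -5, 8).

(2, -5, 8)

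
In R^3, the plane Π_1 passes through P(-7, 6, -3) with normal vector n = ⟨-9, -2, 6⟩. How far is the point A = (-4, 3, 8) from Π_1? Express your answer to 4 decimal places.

4.0909

Π_1: n·r = n·P gives -9x - 2y + 6z = 33.
n·A − d = (-9)·(-4) + (-2)·(3) + (6)·(8) − 33 = 45; |n| = √121.
Distance = |45| / √121 = 45/√121 ≈ 4.0909.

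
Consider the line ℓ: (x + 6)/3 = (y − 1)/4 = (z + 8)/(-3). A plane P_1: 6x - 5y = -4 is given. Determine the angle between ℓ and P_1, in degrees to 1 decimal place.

ℓ has direction (3, 4, -3) through (-6, 1, -8).
sin θ = |n·v| / (|n||v|) = |-2| / (√61 · √34) = 0.04392.
θ ≈ 2.5°.

2.5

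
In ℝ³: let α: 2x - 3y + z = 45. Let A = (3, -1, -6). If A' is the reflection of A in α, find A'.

λ = (n·A − d)/|n|² = (3 − 45)/14 = -3.
Reflection = A − 2λn = (3, -1, -6) − (-6)·(2, -3, 1) = (15, -19, 0).

(15, -19, 0)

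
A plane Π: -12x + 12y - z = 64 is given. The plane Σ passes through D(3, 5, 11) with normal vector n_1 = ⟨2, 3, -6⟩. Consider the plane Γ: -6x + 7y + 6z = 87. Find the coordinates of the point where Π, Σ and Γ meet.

Σ: n_1·r = n_1·D gives 2x + 3y - 6z = -45.
Solving the 3×3 linear system -12x + 12y - z = 64, 2x + 3y - 6z = -45, -6x + 7y + 6z = 87 (e.g. by elimination or Cramer's rule, determinant = -464) gives (-3, 3, 8).

(-3, 3, 8)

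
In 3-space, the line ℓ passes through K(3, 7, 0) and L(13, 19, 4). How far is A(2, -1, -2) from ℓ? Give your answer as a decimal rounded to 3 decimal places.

4.361

A direction vector for ℓ is L − K = (10, 12, 4).
Taking (3, 7, 0) on ℓ with direction v = (10, 12, 4): w = A − (3, 7, 0) = (-1, -8, -2), and w × v = (-8, -16, 68).
Distance = |w × v| / |v| = √4944 / √260 ≈ 4.361.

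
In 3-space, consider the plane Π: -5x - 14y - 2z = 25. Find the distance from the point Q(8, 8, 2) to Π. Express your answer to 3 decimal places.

12.067

n·Q − d = (-5)·(8) + (-14)·(8) + (-2)·(2) − 25 = -181; |n| = √225.
Distance = |-181| / √225 = 181/√225 ≈ 12.067.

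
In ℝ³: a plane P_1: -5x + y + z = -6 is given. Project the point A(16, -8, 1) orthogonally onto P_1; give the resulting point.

Foot = A − λn with λ = (n·A − d)/|n|² = (-87 − (-6))/27 = -3.
Foot = (16, -8, 1) − (-3)·(-5, 1, 1) = (1, -5, 4).

(1, -5, 4)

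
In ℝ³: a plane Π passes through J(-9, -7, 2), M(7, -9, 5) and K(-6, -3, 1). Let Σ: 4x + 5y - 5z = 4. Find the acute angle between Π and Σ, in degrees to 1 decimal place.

64.2

JM = (16, -2, 3), JK = (3, 4, -1); a normal to Π is JM × JK = (-10, 25, 70).
Using J: Π has equation -10x + 25y + 70z = 55.
cos θ = |n₁·n₂| / (|n₁||n₂|) = |-265| / (√5625 · √66).
θ = arccos(0.43492) ≈ 64.2°.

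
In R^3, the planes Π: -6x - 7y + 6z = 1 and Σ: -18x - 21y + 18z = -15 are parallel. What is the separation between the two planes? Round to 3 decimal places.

Rescale Σ by 1/3: -6x - 7y + 6z = -5. Then distance = |1 − (-5)| / √121 ≈ 0.545.

0.545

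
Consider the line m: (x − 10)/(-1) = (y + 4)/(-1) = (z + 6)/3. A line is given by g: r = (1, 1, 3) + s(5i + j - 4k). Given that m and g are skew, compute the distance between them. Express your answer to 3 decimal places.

m has direction (-1, -1, 3) through (10, -4, -6).
Common perpendicular direction n = (-1, -1, 3) × (5, 1, -4) = (1, 11, 4).
With w = (1, 1, 3) − (10, -4, -6) = (-9, 5, 9), w · n = 82.
Distance = |w · n| / |n| = |82| / √138 ≈ 6.980.

6.980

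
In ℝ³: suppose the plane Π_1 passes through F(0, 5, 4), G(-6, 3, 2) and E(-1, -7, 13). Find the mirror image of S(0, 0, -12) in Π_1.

FG = (-6, -2, -2), FE = (-1, -12, 9); a normal to Π_1 is FG × FE = (-42, 56, 70).
Using F: Π_1 has equation -42x + 56y + 70z = 560.
λ = (n·S − d)/|n|² = (-840 − 560)/9800 = -1/7.
Reflection = S − 2λn = (0, 0, -12) − (-2/7)·(-42, 56, 70) = (-12, 16, 8).

(-12, 16, 8)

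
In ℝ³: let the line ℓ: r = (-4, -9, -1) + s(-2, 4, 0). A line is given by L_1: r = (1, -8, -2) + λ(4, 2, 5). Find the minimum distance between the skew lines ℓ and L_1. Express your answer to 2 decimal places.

4.33

Common perpendicular direction n = (-2, 4, 0) × (4, 2, 5) = (20, 10, -20).
With w = (1, -8, -2) − (-4, -9, -1) = (5, 1, -1), w · n = 130.
Distance = |w · n| / |n| = |130| / √900 ≈ 4.33.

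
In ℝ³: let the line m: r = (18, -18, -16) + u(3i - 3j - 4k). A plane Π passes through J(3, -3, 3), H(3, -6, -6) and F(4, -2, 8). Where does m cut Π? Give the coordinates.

JH = (0, -3, -9), JF = (1, 1, 5); a normal to Π is JH × JF = (-6, -9, 3).
Using J: Π has equation -6x - 9y + 3z = 18.
Substitute r = (18, -18, -16) + t(3, -3, -4) into the plane: 6 + (-3)t = 18, so t = -4.
Intersection: (18, -18, -16) + (-4)·(3, -3, -4) = (6, -6, 0).

(6, -6, 0)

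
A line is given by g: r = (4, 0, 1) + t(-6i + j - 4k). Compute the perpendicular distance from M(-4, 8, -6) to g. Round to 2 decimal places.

6.62

Taking (4, 0, 1) on g with direction v = (-6, 1, -4): w = M − (4, 0, 1) = (-8, 8, -7), and w × v = (-25, 10, 40).
Distance = |w × v| / |v| = √2325 / √53 ≈ 6.62.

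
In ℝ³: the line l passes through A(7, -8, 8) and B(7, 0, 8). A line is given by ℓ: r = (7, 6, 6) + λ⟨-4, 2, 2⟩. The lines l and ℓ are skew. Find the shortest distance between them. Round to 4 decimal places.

A direction vector for l is B − A = (0, 8, 0).
Common perpendicular direction n = (0, 8, 0) × (-4, 2, 2) = (16, 0, 32).
With w = (7, 6, 6) − (7, -8, 8) = (0, 14, -2), w · n = -64.
Distance = |w · n| / |n| = |-64| / √1280 ≈ 1.7889.

1.7889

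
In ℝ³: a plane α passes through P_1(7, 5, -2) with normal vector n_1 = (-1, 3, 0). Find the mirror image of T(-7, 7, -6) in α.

α: n_1·r = n_1·P_1 gives -x + 3y = 8.
λ = (n·T − d)/|n|² = (28 − 8)/10 = 2.
Reflection = T − 2λn = (-7, 7, -6) − 4·(-1, 3, 0) = (-3, -5, -6).

(-3, -5, -6)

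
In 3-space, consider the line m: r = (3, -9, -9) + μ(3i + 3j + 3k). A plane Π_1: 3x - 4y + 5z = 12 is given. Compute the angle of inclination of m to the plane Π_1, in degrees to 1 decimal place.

19.1

sin θ = |n·v| / (|n||v|) = |12| / (√50 · √27) = 0.32660.
θ ≈ 19.1°.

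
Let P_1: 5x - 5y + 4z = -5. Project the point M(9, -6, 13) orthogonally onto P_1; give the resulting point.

Foot = M − λn with λ = (n·M − d)/|n|² = (127 − (-5))/66 = 2.
Foot = (9, -6, 13) − 2·(5, -5, 4) = (-1, 4, 5).

(-1, 4, 5)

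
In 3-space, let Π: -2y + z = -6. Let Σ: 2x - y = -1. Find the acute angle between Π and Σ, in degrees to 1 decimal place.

cos θ = |n₁·n₂| / (|n₁||n₂|) = |2| / (√5 · √5).
θ = arccos(0.40000) ≈ 66.4°.

66.4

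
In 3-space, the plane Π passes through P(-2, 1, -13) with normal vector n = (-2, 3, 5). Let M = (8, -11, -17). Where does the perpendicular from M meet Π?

Π: n·r = n·P gives -2x + 3y + 5z = -58.
Foot = M − λn with λ = (n·M − d)/|n|² = (-134 − (-58))/38 = -2.
Foot = (8, -11, -17) − (-2)·(-2, 3, 5) = (4, -5, -7).

(4, -5, -7)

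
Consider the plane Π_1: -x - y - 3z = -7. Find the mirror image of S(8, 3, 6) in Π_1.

λ = (n·S − d)/|n|² = (-29 − (-7))/11 = -2.
Reflection = S − 2λn = (8, 3, 6) − (-4)·(-1, -1, -3) = (4, -1, -6).

(4, -1, -6)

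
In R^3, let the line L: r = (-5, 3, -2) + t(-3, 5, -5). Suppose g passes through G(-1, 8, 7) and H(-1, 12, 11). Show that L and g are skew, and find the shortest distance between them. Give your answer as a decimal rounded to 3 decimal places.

A direction vector for g is H − G = (0, 4, 4).
Common perpendicular direction n = (-3, 5, -5) × (0, 4, 4) = (40, 12, -12).
With w = (-1, 8, 7) − (-5, 3, -2) = (4, 5, 9), w · n = 112.
Since n ≠ 0 the lines are not parallel, and w · n = 112 ≠ 0 so they do not intersect; hence they are skew.
Distance = |w · n| / |n| = |112| / √1888 ≈ 2.578.

2.578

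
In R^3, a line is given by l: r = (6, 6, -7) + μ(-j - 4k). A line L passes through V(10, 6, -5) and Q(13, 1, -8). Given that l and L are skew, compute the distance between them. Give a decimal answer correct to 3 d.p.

2.949

A direction vector for L is Q − V = (3, -5, -3).
Common perpendicular direction n = (0, -1, -4) × (3, -5, -3) = (-17, -12, 3).
With w = (10, 6, -5) − (6, 6, -7) = (4, 0, 2), w · n = -62.
Distance = |w · n| / |n| = |-62| / √442 ≈ 2.949.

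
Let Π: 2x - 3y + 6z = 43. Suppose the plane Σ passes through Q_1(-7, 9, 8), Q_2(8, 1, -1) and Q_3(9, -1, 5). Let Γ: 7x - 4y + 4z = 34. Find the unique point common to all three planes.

(2, 3, 8)

Q_1Q_2 = (15, -8, -9), Q_1Q_3 = (16, -10, -3); a normal to Σ is Q_1Q_2 × Q_1Q_3 = (-66, -99, -22).
Using Q_1: Σ has equation -66x - 99y - 22z = -605.
Solving the 3×3 linear system 2x - 3y + 6z = 43, -66x - 99y - 22z = -605, 7x - 4y + 4z = 34 (e.g. by elimination or Cramer's rule, determinant = 4444) gives (2, 3, 8).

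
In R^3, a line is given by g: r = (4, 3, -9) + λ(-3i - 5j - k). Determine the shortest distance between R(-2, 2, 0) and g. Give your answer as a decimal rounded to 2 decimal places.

10.60

Taking (4, 3, -9) on g with direction v = (-3, -5, -1): w = R − (4, 3, -9) = (-6, -1, 9), and w × v = (46, -33, 27).
Distance = |w × v| / |v| = √3934 / √35 ≈ 10.60.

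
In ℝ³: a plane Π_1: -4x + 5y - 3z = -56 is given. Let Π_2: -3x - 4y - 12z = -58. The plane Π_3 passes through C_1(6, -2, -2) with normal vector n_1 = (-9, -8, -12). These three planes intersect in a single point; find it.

(-2, -8, 8)

Π_3: n_1·r = n_1·C_1 gives -9x - 8y - 12z = -14.
Solving the 3×3 linear system -4x + 5y - 3z = -56, -3x - 4y - 12z = -58, -9x - 8y - 12z = -14 (e.g. by elimination or Cramer's rule, determinant = 588) gives (-2, -8, 8).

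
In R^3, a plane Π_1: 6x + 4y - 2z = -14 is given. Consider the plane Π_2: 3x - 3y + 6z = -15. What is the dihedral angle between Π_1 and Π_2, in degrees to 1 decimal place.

cos θ = |n₁·n₂| / (|n₁||n₂|) = |-6| / (√56 · √54).
θ = arccos(0.10911) ≈ 83.7°.

83.7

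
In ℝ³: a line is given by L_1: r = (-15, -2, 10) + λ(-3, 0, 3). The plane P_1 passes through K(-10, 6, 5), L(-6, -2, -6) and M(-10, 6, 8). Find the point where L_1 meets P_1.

KL = (4, -8, -11), KM = (0, 0, 3); a normal to P_1 is KL × KM = (-24, -12, 0).
Using K: P_1 has equation -24x - 12y = 168.
Substitute r = (-15, -2, 10) + t(-3, 0, 3) into the plane: 384 + 72t = 168, so t = -3.
Intersection: (-15, -2, 10) + (-3)·(-3, 0, 3) = (-6, -2, 1).

(-6, -2, 1)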